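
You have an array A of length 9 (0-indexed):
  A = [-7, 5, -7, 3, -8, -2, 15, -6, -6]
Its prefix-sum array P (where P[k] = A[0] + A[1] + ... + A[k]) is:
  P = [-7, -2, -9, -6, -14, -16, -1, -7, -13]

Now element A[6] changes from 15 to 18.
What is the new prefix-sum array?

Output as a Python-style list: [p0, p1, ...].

Change: A[6] 15 -> 18, delta = 3
P[k] for k < 6: unchanged (A[6] not included)
P[k] for k >= 6: shift by delta = 3
  P[0] = -7 + 0 = -7
  P[1] = -2 + 0 = -2
  P[2] = -9 + 0 = -9
  P[3] = -6 + 0 = -6
  P[4] = -14 + 0 = -14
  P[5] = -16 + 0 = -16
  P[6] = -1 + 3 = 2
  P[7] = -7 + 3 = -4
  P[8] = -13 + 3 = -10

Answer: [-7, -2, -9, -6, -14, -16, 2, -4, -10]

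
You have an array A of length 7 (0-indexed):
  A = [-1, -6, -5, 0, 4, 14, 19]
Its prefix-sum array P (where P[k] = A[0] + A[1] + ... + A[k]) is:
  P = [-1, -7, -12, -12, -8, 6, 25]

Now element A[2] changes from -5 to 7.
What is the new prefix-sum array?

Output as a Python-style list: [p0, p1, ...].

Answer: [-1, -7, 0, 0, 4, 18, 37]

Derivation:
Change: A[2] -5 -> 7, delta = 12
P[k] for k < 2: unchanged (A[2] not included)
P[k] for k >= 2: shift by delta = 12
  P[0] = -1 + 0 = -1
  P[1] = -7 + 0 = -7
  P[2] = -12 + 12 = 0
  P[3] = -12 + 12 = 0
  P[4] = -8 + 12 = 4
  P[5] = 6 + 12 = 18
  P[6] = 25 + 12 = 37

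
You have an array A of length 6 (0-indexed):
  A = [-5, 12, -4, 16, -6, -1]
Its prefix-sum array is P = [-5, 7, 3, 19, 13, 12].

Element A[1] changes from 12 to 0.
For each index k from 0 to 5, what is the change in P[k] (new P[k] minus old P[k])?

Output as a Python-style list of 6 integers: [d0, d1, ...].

Answer: [0, -12, -12, -12, -12, -12]

Derivation:
Element change: A[1] 12 -> 0, delta = -12
For k < 1: P[k] unchanged, delta_P[k] = 0
For k >= 1: P[k] shifts by exactly -12
Delta array: [0, -12, -12, -12, -12, -12]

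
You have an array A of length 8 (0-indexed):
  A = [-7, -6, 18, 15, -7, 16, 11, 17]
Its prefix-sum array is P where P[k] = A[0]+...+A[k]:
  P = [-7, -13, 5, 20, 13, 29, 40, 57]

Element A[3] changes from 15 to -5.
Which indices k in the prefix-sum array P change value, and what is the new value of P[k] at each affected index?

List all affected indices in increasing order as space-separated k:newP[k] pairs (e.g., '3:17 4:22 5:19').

P[k] = A[0] + ... + A[k]
P[k] includes A[3] iff k >= 3
Affected indices: 3, 4, ..., 7; delta = -20
  P[3]: 20 + -20 = 0
  P[4]: 13 + -20 = -7
  P[5]: 29 + -20 = 9
  P[6]: 40 + -20 = 20
  P[7]: 57 + -20 = 37

Answer: 3:0 4:-7 5:9 6:20 7:37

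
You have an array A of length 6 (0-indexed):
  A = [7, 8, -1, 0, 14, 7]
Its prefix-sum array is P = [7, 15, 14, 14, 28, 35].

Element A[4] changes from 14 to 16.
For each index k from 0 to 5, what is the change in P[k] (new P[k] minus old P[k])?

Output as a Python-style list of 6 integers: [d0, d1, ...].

Element change: A[4] 14 -> 16, delta = 2
For k < 4: P[k] unchanged, delta_P[k] = 0
For k >= 4: P[k] shifts by exactly 2
Delta array: [0, 0, 0, 0, 2, 2]

Answer: [0, 0, 0, 0, 2, 2]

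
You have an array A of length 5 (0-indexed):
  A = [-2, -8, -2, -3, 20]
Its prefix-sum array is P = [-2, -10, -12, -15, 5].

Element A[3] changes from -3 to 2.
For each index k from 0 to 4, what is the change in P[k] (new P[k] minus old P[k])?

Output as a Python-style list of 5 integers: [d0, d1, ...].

Element change: A[3] -3 -> 2, delta = 5
For k < 3: P[k] unchanged, delta_P[k] = 0
For k >= 3: P[k] shifts by exactly 5
Delta array: [0, 0, 0, 5, 5]

Answer: [0, 0, 0, 5, 5]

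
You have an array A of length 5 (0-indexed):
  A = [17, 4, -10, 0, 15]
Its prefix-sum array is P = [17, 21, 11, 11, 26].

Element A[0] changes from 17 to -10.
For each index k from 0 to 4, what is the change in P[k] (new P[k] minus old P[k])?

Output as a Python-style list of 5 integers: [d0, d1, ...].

Element change: A[0] 17 -> -10, delta = -27
For k < 0: P[k] unchanged, delta_P[k] = 0
For k >= 0: P[k] shifts by exactly -27
Delta array: [-27, -27, -27, -27, -27]

Answer: [-27, -27, -27, -27, -27]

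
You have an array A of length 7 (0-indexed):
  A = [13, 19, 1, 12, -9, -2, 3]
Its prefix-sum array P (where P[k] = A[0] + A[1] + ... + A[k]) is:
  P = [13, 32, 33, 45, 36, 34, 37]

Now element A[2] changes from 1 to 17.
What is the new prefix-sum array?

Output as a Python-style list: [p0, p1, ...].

Change: A[2] 1 -> 17, delta = 16
P[k] for k < 2: unchanged (A[2] not included)
P[k] for k >= 2: shift by delta = 16
  P[0] = 13 + 0 = 13
  P[1] = 32 + 0 = 32
  P[2] = 33 + 16 = 49
  P[3] = 45 + 16 = 61
  P[4] = 36 + 16 = 52
  P[5] = 34 + 16 = 50
  P[6] = 37 + 16 = 53

Answer: [13, 32, 49, 61, 52, 50, 53]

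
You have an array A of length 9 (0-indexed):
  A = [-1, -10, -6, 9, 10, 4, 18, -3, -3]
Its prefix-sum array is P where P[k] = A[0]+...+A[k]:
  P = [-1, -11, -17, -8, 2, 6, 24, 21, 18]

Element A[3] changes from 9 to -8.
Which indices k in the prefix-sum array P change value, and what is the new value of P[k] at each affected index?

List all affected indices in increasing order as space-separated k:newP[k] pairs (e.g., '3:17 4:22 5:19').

P[k] = A[0] + ... + A[k]
P[k] includes A[3] iff k >= 3
Affected indices: 3, 4, ..., 8; delta = -17
  P[3]: -8 + -17 = -25
  P[4]: 2 + -17 = -15
  P[5]: 6 + -17 = -11
  P[6]: 24 + -17 = 7
  P[7]: 21 + -17 = 4
  P[8]: 18 + -17 = 1

Answer: 3:-25 4:-15 5:-11 6:7 7:4 8:1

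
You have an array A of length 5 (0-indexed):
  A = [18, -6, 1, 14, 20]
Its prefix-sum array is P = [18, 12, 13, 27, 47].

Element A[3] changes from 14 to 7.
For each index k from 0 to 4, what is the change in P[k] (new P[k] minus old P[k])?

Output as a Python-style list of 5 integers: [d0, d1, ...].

Element change: A[3] 14 -> 7, delta = -7
For k < 3: P[k] unchanged, delta_P[k] = 0
For k >= 3: P[k] shifts by exactly -7
Delta array: [0, 0, 0, -7, -7]

Answer: [0, 0, 0, -7, -7]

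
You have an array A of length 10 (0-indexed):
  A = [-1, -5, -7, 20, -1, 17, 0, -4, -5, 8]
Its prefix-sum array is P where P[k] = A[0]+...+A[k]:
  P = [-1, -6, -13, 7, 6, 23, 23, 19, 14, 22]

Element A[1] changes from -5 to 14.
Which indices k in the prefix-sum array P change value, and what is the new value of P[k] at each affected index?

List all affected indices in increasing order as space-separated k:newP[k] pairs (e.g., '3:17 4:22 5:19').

P[k] = A[0] + ... + A[k]
P[k] includes A[1] iff k >= 1
Affected indices: 1, 2, ..., 9; delta = 19
  P[1]: -6 + 19 = 13
  P[2]: -13 + 19 = 6
  P[3]: 7 + 19 = 26
  P[4]: 6 + 19 = 25
  P[5]: 23 + 19 = 42
  P[6]: 23 + 19 = 42
  P[7]: 19 + 19 = 38
  P[8]: 14 + 19 = 33
  P[9]: 22 + 19 = 41

Answer: 1:13 2:6 3:26 4:25 5:42 6:42 7:38 8:33 9:41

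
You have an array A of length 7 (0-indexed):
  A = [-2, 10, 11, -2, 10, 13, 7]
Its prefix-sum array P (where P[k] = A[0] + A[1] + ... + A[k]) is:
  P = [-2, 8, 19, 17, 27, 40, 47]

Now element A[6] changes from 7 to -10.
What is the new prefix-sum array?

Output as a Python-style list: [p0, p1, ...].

Answer: [-2, 8, 19, 17, 27, 40, 30]

Derivation:
Change: A[6] 7 -> -10, delta = -17
P[k] for k < 6: unchanged (A[6] not included)
P[k] for k >= 6: shift by delta = -17
  P[0] = -2 + 0 = -2
  P[1] = 8 + 0 = 8
  P[2] = 19 + 0 = 19
  P[3] = 17 + 0 = 17
  P[4] = 27 + 0 = 27
  P[5] = 40 + 0 = 40
  P[6] = 47 + -17 = 30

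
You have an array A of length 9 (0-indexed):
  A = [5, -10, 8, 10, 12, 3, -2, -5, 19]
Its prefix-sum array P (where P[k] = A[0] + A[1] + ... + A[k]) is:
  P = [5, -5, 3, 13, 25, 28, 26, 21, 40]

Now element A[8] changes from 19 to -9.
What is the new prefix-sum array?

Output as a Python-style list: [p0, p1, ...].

Change: A[8] 19 -> -9, delta = -28
P[k] for k < 8: unchanged (A[8] not included)
P[k] for k >= 8: shift by delta = -28
  P[0] = 5 + 0 = 5
  P[1] = -5 + 0 = -5
  P[2] = 3 + 0 = 3
  P[3] = 13 + 0 = 13
  P[4] = 25 + 0 = 25
  P[5] = 28 + 0 = 28
  P[6] = 26 + 0 = 26
  P[7] = 21 + 0 = 21
  P[8] = 40 + -28 = 12

Answer: [5, -5, 3, 13, 25, 28, 26, 21, 12]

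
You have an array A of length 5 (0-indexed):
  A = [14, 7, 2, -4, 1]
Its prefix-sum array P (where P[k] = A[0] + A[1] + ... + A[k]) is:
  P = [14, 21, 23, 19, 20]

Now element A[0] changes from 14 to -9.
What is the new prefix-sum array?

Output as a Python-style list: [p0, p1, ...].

Answer: [-9, -2, 0, -4, -3]

Derivation:
Change: A[0] 14 -> -9, delta = -23
P[k] for k < 0: unchanged (A[0] not included)
P[k] for k >= 0: shift by delta = -23
  P[0] = 14 + -23 = -9
  P[1] = 21 + -23 = -2
  P[2] = 23 + -23 = 0
  P[3] = 19 + -23 = -4
  P[4] = 20 + -23 = -3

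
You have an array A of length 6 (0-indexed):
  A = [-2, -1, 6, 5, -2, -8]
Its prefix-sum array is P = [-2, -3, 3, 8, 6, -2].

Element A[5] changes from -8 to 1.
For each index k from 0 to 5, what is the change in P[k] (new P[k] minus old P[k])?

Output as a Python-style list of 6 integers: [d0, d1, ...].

Element change: A[5] -8 -> 1, delta = 9
For k < 5: P[k] unchanged, delta_P[k] = 0
For k >= 5: P[k] shifts by exactly 9
Delta array: [0, 0, 0, 0, 0, 9]

Answer: [0, 0, 0, 0, 0, 9]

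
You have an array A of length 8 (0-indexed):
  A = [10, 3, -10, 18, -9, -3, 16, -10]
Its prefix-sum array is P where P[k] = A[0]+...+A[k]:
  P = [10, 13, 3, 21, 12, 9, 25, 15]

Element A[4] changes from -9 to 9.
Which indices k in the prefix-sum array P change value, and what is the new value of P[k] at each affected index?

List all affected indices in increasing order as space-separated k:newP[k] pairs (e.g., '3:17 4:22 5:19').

Answer: 4:30 5:27 6:43 7:33

Derivation:
P[k] = A[0] + ... + A[k]
P[k] includes A[4] iff k >= 4
Affected indices: 4, 5, ..., 7; delta = 18
  P[4]: 12 + 18 = 30
  P[5]: 9 + 18 = 27
  P[6]: 25 + 18 = 43
  P[7]: 15 + 18 = 33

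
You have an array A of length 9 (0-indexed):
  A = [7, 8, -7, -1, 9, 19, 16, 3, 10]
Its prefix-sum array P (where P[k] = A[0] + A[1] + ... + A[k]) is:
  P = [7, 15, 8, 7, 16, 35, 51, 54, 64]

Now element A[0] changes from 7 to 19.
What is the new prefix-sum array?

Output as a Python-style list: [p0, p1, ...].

Change: A[0] 7 -> 19, delta = 12
P[k] for k < 0: unchanged (A[0] not included)
P[k] for k >= 0: shift by delta = 12
  P[0] = 7 + 12 = 19
  P[1] = 15 + 12 = 27
  P[2] = 8 + 12 = 20
  P[3] = 7 + 12 = 19
  P[4] = 16 + 12 = 28
  P[5] = 35 + 12 = 47
  P[6] = 51 + 12 = 63
  P[7] = 54 + 12 = 66
  P[8] = 64 + 12 = 76

Answer: [19, 27, 20, 19, 28, 47, 63, 66, 76]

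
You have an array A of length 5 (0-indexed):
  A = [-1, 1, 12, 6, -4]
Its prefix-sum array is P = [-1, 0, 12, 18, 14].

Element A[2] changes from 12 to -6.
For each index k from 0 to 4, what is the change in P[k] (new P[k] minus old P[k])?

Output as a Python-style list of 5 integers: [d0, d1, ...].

Element change: A[2] 12 -> -6, delta = -18
For k < 2: P[k] unchanged, delta_P[k] = 0
For k >= 2: P[k] shifts by exactly -18
Delta array: [0, 0, -18, -18, -18]

Answer: [0, 0, -18, -18, -18]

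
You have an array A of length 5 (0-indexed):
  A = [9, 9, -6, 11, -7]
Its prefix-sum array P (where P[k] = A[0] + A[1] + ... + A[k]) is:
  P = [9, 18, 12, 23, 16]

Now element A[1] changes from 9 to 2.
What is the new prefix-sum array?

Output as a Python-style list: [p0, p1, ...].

Answer: [9, 11, 5, 16, 9]

Derivation:
Change: A[1] 9 -> 2, delta = -7
P[k] for k < 1: unchanged (A[1] not included)
P[k] for k >= 1: shift by delta = -7
  P[0] = 9 + 0 = 9
  P[1] = 18 + -7 = 11
  P[2] = 12 + -7 = 5
  P[3] = 23 + -7 = 16
  P[4] = 16 + -7 = 9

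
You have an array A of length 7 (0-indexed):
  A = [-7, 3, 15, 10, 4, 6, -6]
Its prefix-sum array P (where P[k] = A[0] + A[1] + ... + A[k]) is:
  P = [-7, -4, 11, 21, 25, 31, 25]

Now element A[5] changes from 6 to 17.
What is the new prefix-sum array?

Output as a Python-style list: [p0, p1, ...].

Answer: [-7, -4, 11, 21, 25, 42, 36]

Derivation:
Change: A[5] 6 -> 17, delta = 11
P[k] for k < 5: unchanged (A[5] not included)
P[k] for k >= 5: shift by delta = 11
  P[0] = -7 + 0 = -7
  P[1] = -4 + 0 = -4
  P[2] = 11 + 0 = 11
  P[3] = 21 + 0 = 21
  P[4] = 25 + 0 = 25
  P[5] = 31 + 11 = 42
  P[6] = 25 + 11 = 36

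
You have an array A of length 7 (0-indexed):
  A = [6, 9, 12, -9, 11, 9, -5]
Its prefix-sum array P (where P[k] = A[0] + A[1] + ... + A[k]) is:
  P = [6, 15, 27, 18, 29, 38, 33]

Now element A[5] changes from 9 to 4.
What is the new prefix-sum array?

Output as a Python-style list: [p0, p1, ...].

Change: A[5] 9 -> 4, delta = -5
P[k] for k < 5: unchanged (A[5] not included)
P[k] for k >= 5: shift by delta = -5
  P[0] = 6 + 0 = 6
  P[1] = 15 + 0 = 15
  P[2] = 27 + 0 = 27
  P[3] = 18 + 0 = 18
  P[4] = 29 + 0 = 29
  P[5] = 38 + -5 = 33
  P[6] = 33 + -5 = 28

Answer: [6, 15, 27, 18, 29, 33, 28]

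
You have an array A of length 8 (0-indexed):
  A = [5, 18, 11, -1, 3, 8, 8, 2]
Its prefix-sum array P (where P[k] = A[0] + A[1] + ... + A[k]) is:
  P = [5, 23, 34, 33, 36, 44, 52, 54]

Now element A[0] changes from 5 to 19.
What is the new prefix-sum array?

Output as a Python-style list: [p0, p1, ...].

Answer: [19, 37, 48, 47, 50, 58, 66, 68]

Derivation:
Change: A[0] 5 -> 19, delta = 14
P[k] for k < 0: unchanged (A[0] not included)
P[k] for k >= 0: shift by delta = 14
  P[0] = 5 + 14 = 19
  P[1] = 23 + 14 = 37
  P[2] = 34 + 14 = 48
  P[3] = 33 + 14 = 47
  P[4] = 36 + 14 = 50
  P[5] = 44 + 14 = 58
  P[6] = 52 + 14 = 66
  P[7] = 54 + 14 = 68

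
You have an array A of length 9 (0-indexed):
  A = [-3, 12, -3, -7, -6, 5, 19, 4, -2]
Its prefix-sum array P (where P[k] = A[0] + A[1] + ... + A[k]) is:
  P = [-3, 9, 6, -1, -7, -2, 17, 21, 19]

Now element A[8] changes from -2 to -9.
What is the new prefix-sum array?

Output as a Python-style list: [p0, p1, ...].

Answer: [-3, 9, 6, -1, -7, -2, 17, 21, 12]

Derivation:
Change: A[8] -2 -> -9, delta = -7
P[k] for k < 8: unchanged (A[8] not included)
P[k] for k >= 8: shift by delta = -7
  P[0] = -3 + 0 = -3
  P[1] = 9 + 0 = 9
  P[2] = 6 + 0 = 6
  P[3] = -1 + 0 = -1
  P[4] = -7 + 0 = -7
  P[5] = -2 + 0 = -2
  P[6] = 17 + 0 = 17
  P[7] = 21 + 0 = 21
  P[8] = 19 + -7 = 12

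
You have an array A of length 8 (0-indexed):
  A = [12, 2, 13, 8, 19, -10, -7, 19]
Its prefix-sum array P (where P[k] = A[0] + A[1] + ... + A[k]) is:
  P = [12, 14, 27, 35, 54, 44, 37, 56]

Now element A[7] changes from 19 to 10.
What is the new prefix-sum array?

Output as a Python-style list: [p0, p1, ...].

Answer: [12, 14, 27, 35, 54, 44, 37, 47]

Derivation:
Change: A[7] 19 -> 10, delta = -9
P[k] for k < 7: unchanged (A[7] not included)
P[k] for k >= 7: shift by delta = -9
  P[0] = 12 + 0 = 12
  P[1] = 14 + 0 = 14
  P[2] = 27 + 0 = 27
  P[3] = 35 + 0 = 35
  P[4] = 54 + 0 = 54
  P[5] = 44 + 0 = 44
  P[6] = 37 + 0 = 37
  P[7] = 56 + -9 = 47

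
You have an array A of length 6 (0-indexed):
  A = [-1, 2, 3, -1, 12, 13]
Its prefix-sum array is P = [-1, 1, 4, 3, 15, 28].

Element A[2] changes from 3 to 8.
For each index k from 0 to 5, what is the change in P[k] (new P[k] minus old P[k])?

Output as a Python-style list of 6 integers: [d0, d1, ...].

Element change: A[2] 3 -> 8, delta = 5
For k < 2: P[k] unchanged, delta_P[k] = 0
For k >= 2: P[k] shifts by exactly 5
Delta array: [0, 0, 5, 5, 5, 5]

Answer: [0, 0, 5, 5, 5, 5]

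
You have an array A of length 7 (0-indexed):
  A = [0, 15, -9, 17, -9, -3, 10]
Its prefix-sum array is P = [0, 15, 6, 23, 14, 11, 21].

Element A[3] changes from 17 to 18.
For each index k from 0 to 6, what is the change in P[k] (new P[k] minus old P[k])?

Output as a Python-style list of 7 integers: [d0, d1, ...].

Element change: A[3] 17 -> 18, delta = 1
For k < 3: P[k] unchanged, delta_P[k] = 0
For k >= 3: P[k] shifts by exactly 1
Delta array: [0, 0, 0, 1, 1, 1, 1]

Answer: [0, 0, 0, 1, 1, 1, 1]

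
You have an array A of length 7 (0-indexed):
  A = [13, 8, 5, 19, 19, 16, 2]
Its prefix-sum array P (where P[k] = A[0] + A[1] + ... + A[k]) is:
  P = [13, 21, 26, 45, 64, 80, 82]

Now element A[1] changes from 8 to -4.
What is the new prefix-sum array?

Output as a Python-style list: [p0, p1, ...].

Answer: [13, 9, 14, 33, 52, 68, 70]

Derivation:
Change: A[1] 8 -> -4, delta = -12
P[k] for k < 1: unchanged (A[1] not included)
P[k] for k >= 1: shift by delta = -12
  P[0] = 13 + 0 = 13
  P[1] = 21 + -12 = 9
  P[2] = 26 + -12 = 14
  P[3] = 45 + -12 = 33
  P[4] = 64 + -12 = 52
  P[5] = 80 + -12 = 68
  P[6] = 82 + -12 = 70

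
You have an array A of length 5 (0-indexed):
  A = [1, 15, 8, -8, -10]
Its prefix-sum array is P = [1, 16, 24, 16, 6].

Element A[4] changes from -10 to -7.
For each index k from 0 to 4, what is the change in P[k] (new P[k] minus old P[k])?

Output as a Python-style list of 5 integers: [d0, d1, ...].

Answer: [0, 0, 0, 0, 3]

Derivation:
Element change: A[4] -10 -> -7, delta = 3
For k < 4: P[k] unchanged, delta_P[k] = 0
For k >= 4: P[k] shifts by exactly 3
Delta array: [0, 0, 0, 0, 3]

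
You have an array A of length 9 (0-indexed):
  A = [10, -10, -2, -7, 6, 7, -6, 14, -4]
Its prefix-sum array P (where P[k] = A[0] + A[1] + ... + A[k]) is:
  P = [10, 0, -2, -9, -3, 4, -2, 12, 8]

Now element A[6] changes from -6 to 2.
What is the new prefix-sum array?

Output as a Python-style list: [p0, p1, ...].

Change: A[6] -6 -> 2, delta = 8
P[k] for k < 6: unchanged (A[6] not included)
P[k] for k >= 6: shift by delta = 8
  P[0] = 10 + 0 = 10
  P[1] = 0 + 0 = 0
  P[2] = -2 + 0 = -2
  P[3] = -9 + 0 = -9
  P[4] = -3 + 0 = -3
  P[5] = 4 + 0 = 4
  P[6] = -2 + 8 = 6
  P[7] = 12 + 8 = 20
  P[8] = 8 + 8 = 16

Answer: [10, 0, -2, -9, -3, 4, 6, 20, 16]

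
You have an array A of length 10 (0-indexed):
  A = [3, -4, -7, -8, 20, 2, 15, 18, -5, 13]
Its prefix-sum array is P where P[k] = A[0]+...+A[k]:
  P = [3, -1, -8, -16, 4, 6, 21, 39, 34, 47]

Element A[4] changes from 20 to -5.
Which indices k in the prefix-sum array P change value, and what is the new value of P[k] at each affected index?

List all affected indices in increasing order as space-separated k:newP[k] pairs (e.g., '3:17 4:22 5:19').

P[k] = A[0] + ... + A[k]
P[k] includes A[4] iff k >= 4
Affected indices: 4, 5, ..., 9; delta = -25
  P[4]: 4 + -25 = -21
  P[5]: 6 + -25 = -19
  P[6]: 21 + -25 = -4
  P[7]: 39 + -25 = 14
  P[8]: 34 + -25 = 9
  P[9]: 47 + -25 = 22

Answer: 4:-21 5:-19 6:-4 7:14 8:9 9:22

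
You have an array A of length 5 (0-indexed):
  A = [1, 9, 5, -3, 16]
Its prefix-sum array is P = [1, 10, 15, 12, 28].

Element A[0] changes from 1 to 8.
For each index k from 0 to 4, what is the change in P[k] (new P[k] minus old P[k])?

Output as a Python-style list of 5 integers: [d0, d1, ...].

Element change: A[0] 1 -> 8, delta = 7
For k < 0: P[k] unchanged, delta_P[k] = 0
For k >= 0: P[k] shifts by exactly 7
Delta array: [7, 7, 7, 7, 7]

Answer: [7, 7, 7, 7, 7]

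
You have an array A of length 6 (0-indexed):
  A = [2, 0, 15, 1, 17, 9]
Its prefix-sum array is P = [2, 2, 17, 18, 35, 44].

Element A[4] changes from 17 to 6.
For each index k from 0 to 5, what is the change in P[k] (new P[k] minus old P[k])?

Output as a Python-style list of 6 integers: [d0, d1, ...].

Element change: A[4] 17 -> 6, delta = -11
For k < 4: P[k] unchanged, delta_P[k] = 0
For k >= 4: P[k] shifts by exactly -11
Delta array: [0, 0, 0, 0, -11, -11]

Answer: [0, 0, 0, 0, -11, -11]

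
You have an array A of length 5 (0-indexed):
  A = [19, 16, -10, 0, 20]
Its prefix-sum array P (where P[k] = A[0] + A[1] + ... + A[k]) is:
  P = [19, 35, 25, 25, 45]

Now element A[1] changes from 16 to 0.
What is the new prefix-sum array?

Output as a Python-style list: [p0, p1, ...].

Change: A[1] 16 -> 0, delta = -16
P[k] for k < 1: unchanged (A[1] not included)
P[k] for k >= 1: shift by delta = -16
  P[0] = 19 + 0 = 19
  P[1] = 35 + -16 = 19
  P[2] = 25 + -16 = 9
  P[3] = 25 + -16 = 9
  P[4] = 45 + -16 = 29

Answer: [19, 19, 9, 9, 29]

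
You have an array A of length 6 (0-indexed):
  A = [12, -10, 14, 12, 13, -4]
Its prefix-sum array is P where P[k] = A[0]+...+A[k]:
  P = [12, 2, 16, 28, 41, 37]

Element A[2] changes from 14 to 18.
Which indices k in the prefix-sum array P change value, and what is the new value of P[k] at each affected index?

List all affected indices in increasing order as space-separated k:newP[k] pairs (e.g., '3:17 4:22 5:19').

P[k] = A[0] + ... + A[k]
P[k] includes A[2] iff k >= 2
Affected indices: 2, 3, ..., 5; delta = 4
  P[2]: 16 + 4 = 20
  P[3]: 28 + 4 = 32
  P[4]: 41 + 4 = 45
  P[5]: 37 + 4 = 41

Answer: 2:20 3:32 4:45 5:41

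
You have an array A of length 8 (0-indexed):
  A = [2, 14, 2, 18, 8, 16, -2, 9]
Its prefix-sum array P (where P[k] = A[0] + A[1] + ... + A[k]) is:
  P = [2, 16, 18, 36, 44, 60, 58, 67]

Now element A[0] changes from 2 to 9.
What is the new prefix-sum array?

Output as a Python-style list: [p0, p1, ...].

Answer: [9, 23, 25, 43, 51, 67, 65, 74]

Derivation:
Change: A[0] 2 -> 9, delta = 7
P[k] for k < 0: unchanged (A[0] not included)
P[k] for k >= 0: shift by delta = 7
  P[0] = 2 + 7 = 9
  P[1] = 16 + 7 = 23
  P[2] = 18 + 7 = 25
  P[3] = 36 + 7 = 43
  P[4] = 44 + 7 = 51
  P[5] = 60 + 7 = 67
  P[6] = 58 + 7 = 65
  P[7] = 67 + 7 = 74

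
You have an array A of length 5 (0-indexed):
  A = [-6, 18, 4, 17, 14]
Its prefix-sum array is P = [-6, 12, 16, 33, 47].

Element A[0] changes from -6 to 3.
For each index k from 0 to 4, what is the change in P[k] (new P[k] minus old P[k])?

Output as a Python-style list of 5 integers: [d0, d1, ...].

Answer: [9, 9, 9, 9, 9]

Derivation:
Element change: A[0] -6 -> 3, delta = 9
For k < 0: P[k] unchanged, delta_P[k] = 0
For k >= 0: P[k] shifts by exactly 9
Delta array: [9, 9, 9, 9, 9]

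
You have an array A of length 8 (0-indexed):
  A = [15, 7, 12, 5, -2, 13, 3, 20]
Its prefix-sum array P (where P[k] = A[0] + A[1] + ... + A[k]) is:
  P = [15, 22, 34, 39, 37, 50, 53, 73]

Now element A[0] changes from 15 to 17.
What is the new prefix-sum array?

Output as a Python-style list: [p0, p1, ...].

Answer: [17, 24, 36, 41, 39, 52, 55, 75]

Derivation:
Change: A[0] 15 -> 17, delta = 2
P[k] for k < 0: unchanged (A[0] not included)
P[k] for k >= 0: shift by delta = 2
  P[0] = 15 + 2 = 17
  P[1] = 22 + 2 = 24
  P[2] = 34 + 2 = 36
  P[3] = 39 + 2 = 41
  P[4] = 37 + 2 = 39
  P[5] = 50 + 2 = 52
  P[6] = 53 + 2 = 55
  P[7] = 73 + 2 = 75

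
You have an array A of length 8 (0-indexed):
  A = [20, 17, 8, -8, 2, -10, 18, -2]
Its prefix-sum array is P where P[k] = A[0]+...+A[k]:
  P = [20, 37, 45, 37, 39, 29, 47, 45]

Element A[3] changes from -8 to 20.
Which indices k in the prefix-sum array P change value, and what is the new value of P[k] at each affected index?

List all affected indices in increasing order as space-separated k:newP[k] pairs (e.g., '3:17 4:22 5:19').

Answer: 3:65 4:67 5:57 6:75 7:73

Derivation:
P[k] = A[0] + ... + A[k]
P[k] includes A[3] iff k >= 3
Affected indices: 3, 4, ..., 7; delta = 28
  P[3]: 37 + 28 = 65
  P[4]: 39 + 28 = 67
  P[5]: 29 + 28 = 57
  P[6]: 47 + 28 = 75
  P[7]: 45 + 28 = 73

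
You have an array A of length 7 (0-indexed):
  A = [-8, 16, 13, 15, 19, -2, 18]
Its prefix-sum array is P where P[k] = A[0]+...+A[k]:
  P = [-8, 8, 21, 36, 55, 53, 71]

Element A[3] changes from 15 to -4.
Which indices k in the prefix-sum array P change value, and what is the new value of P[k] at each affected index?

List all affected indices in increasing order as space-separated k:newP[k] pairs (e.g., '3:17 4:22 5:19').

Answer: 3:17 4:36 5:34 6:52

Derivation:
P[k] = A[0] + ... + A[k]
P[k] includes A[3] iff k >= 3
Affected indices: 3, 4, ..., 6; delta = -19
  P[3]: 36 + -19 = 17
  P[4]: 55 + -19 = 36
  P[5]: 53 + -19 = 34
  P[6]: 71 + -19 = 52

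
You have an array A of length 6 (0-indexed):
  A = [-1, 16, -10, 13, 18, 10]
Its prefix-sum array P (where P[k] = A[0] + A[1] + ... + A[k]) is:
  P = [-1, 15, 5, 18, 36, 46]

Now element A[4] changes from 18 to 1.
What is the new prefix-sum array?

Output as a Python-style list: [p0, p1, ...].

Change: A[4] 18 -> 1, delta = -17
P[k] for k < 4: unchanged (A[4] not included)
P[k] for k >= 4: shift by delta = -17
  P[0] = -1 + 0 = -1
  P[1] = 15 + 0 = 15
  P[2] = 5 + 0 = 5
  P[3] = 18 + 0 = 18
  P[4] = 36 + -17 = 19
  P[5] = 46 + -17 = 29

Answer: [-1, 15, 5, 18, 19, 29]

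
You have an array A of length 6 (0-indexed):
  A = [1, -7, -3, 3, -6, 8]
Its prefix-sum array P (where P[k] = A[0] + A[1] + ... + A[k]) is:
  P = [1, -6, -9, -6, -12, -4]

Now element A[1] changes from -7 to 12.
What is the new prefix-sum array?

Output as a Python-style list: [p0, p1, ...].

Change: A[1] -7 -> 12, delta = 19
P[k] for k < 1: unchanged (A[1] not included)
P[k] for k >= 1: shift by delta = 19
  P[0] = 1 + 0 = 1
  P[1] = -6 + 19 = 13
  P[2] = -9 + 19 = 10
  P[3] = -6 + 19 = 13
  P[4] = -12 + 19 = 7
  P[5] = -4 + 19 = 15

Answer: [1, 13, 10, 13, 7, 15]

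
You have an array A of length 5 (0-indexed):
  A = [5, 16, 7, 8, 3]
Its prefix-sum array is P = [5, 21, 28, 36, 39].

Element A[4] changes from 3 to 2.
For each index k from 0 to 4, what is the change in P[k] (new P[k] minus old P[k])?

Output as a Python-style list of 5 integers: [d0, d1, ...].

Element change: A[4] 3 -> 2, delta = -1
For k < 4: P[k] unchanged, delta_P[k] = 0
For k >= 4: P[k] shifts by exactly -1
Delta array: [0, 0, 0, 0, -1]

Answer: [0, 0, 0, 0, -1]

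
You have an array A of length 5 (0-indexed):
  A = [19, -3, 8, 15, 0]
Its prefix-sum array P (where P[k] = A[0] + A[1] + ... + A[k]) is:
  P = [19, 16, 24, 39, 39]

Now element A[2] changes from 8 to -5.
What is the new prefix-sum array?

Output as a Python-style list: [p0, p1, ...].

Answer: [19, 16, 11, 26, 26]

Derivation:
Change: A[2] 8 -> -5, delta = -13
P[k] for k < 2: unchanged (A[2] not included)
P[k] for k >= 2: shift by delta = -13
  P[0] = 19 + 0 = 19
  P[1] = 16 + 0 = 16
  P[2] = 24 + -13 = 11
  P[3] = 39 + -13 = 26
  P[4] = 39 + -13 = 26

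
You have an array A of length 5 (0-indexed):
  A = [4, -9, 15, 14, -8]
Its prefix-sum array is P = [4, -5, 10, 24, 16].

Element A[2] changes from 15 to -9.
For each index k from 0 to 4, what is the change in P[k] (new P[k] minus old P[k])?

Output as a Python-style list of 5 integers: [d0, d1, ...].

Answer: [0, 0, -24, -24, -24]

Derivation:
Element change: A[2] 15 -> -9, delta = -24
For k < 2: P[k] unchanged, delta_P[k] = 0
For k >= 2: P[k] shifts by exactly -24
Delta array: [0, 0, -24, -24, -24]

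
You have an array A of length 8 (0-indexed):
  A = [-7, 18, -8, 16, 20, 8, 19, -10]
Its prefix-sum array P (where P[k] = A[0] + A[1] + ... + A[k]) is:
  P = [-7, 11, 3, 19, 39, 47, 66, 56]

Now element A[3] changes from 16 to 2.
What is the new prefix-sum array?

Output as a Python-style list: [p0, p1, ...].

Answer: [-7, 11, 3, 5, 25, 33, 52, 42]

Derivation:
Change: A[3] 16 -> 2, delta = -14
P[k] for k < 3: unchanged (A[3] not included)
P[k] for k >= 3: shift by delta = -14
  P[0] = -7 + 0 = -7
  P[1] = 11 + 0 = 11
  P[2] = 3 + 0 = 3
  P[3] = 19 + -14 = 5
  P[4] = 39 + -14 = 25
  P[5] = 47 + -14 = 33
  P[6] = 66 + -14 = 52
  P[7] = 56 + -14 = 42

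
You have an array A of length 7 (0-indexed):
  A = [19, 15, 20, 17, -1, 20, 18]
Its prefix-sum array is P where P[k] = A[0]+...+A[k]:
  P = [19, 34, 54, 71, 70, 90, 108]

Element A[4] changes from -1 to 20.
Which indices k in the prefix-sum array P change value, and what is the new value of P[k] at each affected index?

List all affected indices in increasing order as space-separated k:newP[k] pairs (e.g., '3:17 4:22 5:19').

P[k] = A[0] + ... + A[k]
P[k] includes A[4] iff k >= 4
Affected indices: 4, 5, ..., 6; delta = 21
  P[4]: 70 + 21 = 91
  P[5]: 90 + 21 = 111
  P[6]: 108 + 21 = 129

Answer: 4:91 5:111 6:129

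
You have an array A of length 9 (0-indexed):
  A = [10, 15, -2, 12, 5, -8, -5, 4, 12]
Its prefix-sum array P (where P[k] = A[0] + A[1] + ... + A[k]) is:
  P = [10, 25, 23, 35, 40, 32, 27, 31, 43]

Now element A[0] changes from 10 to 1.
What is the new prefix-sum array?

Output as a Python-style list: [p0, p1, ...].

Answer: [1, 16, 14, 26, 31, 23, 18, 22, 34]

Derivation:
Change: A[0] 10 -> 1, delta = -9
P[k] for k < 0: unchanged (A[0] not included)
P[k] for k >= 0: shift by delta = -9
  P[0] = 10 + -9 = 1
  P[1] = 25 + -9 = 16
  P[2] = 23 + -9 = 14
  P[3] = 35 + -9 = 26
  P[4] = 40 + -9 = 31
  P[5] = 32 + -9 = 23
  P[6] = 27 + -9 = 18
  P[7] = 31 + -9 = 22
  P[8] = 43 + -9 = 34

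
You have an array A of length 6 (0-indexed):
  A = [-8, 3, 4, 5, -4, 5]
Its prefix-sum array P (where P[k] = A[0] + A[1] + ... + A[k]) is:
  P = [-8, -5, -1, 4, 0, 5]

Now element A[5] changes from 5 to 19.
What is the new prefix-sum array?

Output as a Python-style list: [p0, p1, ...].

Answer: [-8, -5, -1, 4, 0, 19]

Derivation:
Change: A[5] 5 -> 19, delta = 14
P[k] for k < 5: unchanged (A[5] not included)
P[k] for k >= 5: shift by delta = 14
  P[0] = -8 + 0 = -8
  P[1] = -5 + 0 = -5
  P[2] = -1 + 0 = -1
  P[3] = 4 + 0 = 4
  P[4] = 0 + 0 = 0
  P[5] = 5 + 14 = 19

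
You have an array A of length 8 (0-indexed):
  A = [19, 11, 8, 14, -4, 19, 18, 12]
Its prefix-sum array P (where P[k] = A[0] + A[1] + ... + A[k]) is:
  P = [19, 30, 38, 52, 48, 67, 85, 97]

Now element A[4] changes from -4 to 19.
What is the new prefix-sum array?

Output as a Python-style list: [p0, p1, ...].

Answer: [19, 30, 38, 52, 71, 90, 108, 120]

Derivation:
Change: A[4] -4 -> 19, delta = 23
P[k] for k < 4: unchanged (A[4] not included)
P[k] for k >= 4: shift by delta = 23
  P[0] = 19 + 0 = 19
  P[1] = 30 + 0 = 30
  P[2] = 38 + 0 = 38
  P[3] = 52 + 0 = 52
  P[4] = 48 + 23 = 71
  P[5] = 67 + 23 = 90
  P[6] = 85 + 23 = 108
  P[7] = 97 + 23 = 120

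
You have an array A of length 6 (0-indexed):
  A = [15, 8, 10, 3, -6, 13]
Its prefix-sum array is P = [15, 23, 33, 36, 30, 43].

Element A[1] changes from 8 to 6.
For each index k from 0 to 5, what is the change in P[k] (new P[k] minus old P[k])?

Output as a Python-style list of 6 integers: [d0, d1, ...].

Element change: A[1] 8 -> 6, delta = -2
For k < 1: P[k] unchanged, delta_P[k] = 0
For k >= 1: P[k] shifts by exactly -2
Delta array: [0, -2, -2, -2, -2, -2]

Answer: [0, -2, -2, -2, -2, -2]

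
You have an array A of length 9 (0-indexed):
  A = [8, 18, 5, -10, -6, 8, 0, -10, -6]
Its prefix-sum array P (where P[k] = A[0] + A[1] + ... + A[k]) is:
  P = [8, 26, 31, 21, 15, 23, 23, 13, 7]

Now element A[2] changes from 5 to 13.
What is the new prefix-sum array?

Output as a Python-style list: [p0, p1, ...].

Answer: [8, 26, 39, 29, 23, 31, 31, 21, 15]

Derivation:
Change: A[2] 5 -> 13, delta = 8
P[k] for k < 2: unchanged (A[2] not included)
P[k] for k >= 2: shift by delta = 8
  P[0] = 8 + 0 = 8
  P[1] = 26 + 0 = 26
  P[2] = 31 + 8 = 39
  P[3] = 21 + 8 = 29
  P[4] = 15 + 8 = 23
  P[5] = 23 + 8 = 31
  P[6] = 23 + 8 = 31
  P[7] = 13 + 8 = 21
  P[8] = 7 + 8 = 15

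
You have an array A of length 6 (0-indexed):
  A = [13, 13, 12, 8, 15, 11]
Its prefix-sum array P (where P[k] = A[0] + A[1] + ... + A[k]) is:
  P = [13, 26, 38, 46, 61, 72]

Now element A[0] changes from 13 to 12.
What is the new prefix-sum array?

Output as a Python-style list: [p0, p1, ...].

Answer: [12, 25, 37, 45, 60, 71]

Derivation:
Change: A[0] 13 -> 12, delta = -1
P[k] for k < 0: unchanged (A[0] not included)
P[k] for k >= 0: shift by delta = -1
  P[0] = 13 + -1 = 12
  P[1] = 26 + -1 = 25
  P[2] = 38 + -1 = 37
  P[3] = 46 + -1 = 45
  P[4] = 61 + -1 = 60
  P[5] = 72 + -1 = 71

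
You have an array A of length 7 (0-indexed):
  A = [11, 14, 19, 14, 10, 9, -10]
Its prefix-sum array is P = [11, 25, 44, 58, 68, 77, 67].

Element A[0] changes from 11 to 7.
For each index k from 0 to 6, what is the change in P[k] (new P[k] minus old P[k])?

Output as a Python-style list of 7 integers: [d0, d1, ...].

Element change: A[0] 11 -> 7, delta = -4
For k < 0: P[k] unchanged, delta_P[k] = 0
For k >= 0: P[k] shifts by exactly -4
Delta array: [-4, -4, -4, -4, -4, -4, -4]

Answer: [-4, -4, -4, -4, -4, -4, -4]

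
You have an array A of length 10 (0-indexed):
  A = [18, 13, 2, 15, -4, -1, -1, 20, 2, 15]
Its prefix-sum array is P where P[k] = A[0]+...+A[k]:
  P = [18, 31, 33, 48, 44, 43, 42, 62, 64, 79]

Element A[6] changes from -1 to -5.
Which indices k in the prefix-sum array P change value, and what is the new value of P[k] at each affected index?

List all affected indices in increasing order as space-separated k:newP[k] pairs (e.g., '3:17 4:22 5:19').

Answer: 6:38 7:58 8:60 9:75

Derivation:
P[k] = A[0] + ... + A[k]
P[k] includes A[6] iff k >= 6
Affected indices: 6, 7, ..., 9; delta = -4
  P[6]: 42 + -4 = 38
  P[7]: 62 + -4 = 58
  P[8]: 64 + -4 = 60
  P[9]: 79 + -4 = 75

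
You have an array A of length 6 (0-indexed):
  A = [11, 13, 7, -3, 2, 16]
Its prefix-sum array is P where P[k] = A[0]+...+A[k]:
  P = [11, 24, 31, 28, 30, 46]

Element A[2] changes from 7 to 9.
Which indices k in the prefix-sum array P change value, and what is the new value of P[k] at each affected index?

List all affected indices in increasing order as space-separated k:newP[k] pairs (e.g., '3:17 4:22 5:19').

P[k] = A[0] + ... + A[k]
P[k] includes A[2] iff k >= 2
Affected indices: 2, 3, ..., 5; delta = 2
  P[2]: 31 + 2 = 33
  P[3]: 28 + 2 = 30
  P[4]: 30 + 2 = 32
  P[5]: 46 + 2 = 48

Answer: 2:33 3:30 4:32 5:48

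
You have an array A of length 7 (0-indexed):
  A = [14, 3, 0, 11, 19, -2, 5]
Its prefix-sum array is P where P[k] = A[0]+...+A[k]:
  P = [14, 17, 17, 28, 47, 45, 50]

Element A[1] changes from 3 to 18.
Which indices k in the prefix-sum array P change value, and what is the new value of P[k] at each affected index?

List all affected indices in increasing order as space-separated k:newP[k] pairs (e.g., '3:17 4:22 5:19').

P[k] = A[0] + ... + A[k]
P[k] includes A[1] iff k >= 1
Affected indices: 1, 2, ..., 6; delta = 15
  P[1]: 17 + 15 = 32
  P[2]: 17 + 15 = 32
  P[3]: 28 + 15 = 43
  P[4]: 47 + 15 = 62
  P[5]: 45 + 15 = 60
  P[6]: 50 + 15 = 65

Answer: 1:32 2:32 3:43 4:62 5:60 6:65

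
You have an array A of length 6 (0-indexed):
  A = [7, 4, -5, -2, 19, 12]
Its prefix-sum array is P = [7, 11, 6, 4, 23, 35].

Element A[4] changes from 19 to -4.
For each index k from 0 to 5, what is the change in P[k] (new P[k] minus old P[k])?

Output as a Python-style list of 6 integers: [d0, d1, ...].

Answer: [0, 0, 0, 0, -23, -23]

Derivation:
Element change: A[4] 19 -> -4, delta = -23
For k < 4: P[k] unchanged, delta_P[k] = 0
For k >= 4: P[k] shifts by exactly -23
Delta array: [0, 0, 0, 0, -23, -23]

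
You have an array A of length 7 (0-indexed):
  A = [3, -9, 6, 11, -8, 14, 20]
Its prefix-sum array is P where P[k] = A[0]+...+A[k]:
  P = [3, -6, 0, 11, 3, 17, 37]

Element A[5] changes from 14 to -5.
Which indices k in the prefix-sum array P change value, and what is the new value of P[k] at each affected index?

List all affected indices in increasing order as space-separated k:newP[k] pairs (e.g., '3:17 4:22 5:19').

Answer: 5:-2 6:18

Derivation:
P[k] = A[0] + ... + A[k]
P[k] includes A[5] iff k >= 5
Affected indices: 5, 6, ..., 6; delta = -19
  P[5]: 17 + -19 = -2
  P[6]: 37 + -19 = 18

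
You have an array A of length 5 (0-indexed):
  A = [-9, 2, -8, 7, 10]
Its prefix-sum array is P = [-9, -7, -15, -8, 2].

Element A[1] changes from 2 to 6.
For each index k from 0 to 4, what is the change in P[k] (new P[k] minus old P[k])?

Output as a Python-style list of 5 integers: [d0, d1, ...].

Answer: [0, 4, 4, 4, 4]

Derivation:
Element change: A[1] 2 -> 6, delta = 4
For k < 1: P[k] unchanged, delta_P[k] = 0
For k >= 1: P[k] shifts by exactly 4
Delta array: [0, 4, 4, 4, 4]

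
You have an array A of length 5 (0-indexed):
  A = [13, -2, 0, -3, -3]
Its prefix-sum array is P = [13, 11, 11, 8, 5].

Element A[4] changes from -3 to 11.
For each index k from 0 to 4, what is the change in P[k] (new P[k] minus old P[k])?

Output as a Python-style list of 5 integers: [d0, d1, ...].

Answer: [0, 0, 0, 0, 14]

Derivation:
Element change: A[4] -3 -> 11, delta = 14
For k < 4: P[k] unchanged, delta_P[k] = 0
For k >= 4: P[k] shifts by exactly 14
Delta array: [0, 0, 0, 0, 14]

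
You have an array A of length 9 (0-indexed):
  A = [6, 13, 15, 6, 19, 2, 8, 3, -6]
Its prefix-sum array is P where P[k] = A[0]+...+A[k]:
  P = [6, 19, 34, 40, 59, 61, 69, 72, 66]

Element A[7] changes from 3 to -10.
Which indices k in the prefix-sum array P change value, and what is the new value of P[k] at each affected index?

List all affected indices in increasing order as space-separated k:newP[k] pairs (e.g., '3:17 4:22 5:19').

P[k] = A[0] + ... + A[k]
P[k] includes A[7] iff k >= 7
Affected indices: 7, 8, ..., 8; delta = -13
  P[7]: 72 + -13 = 59
  P[8]: 66 + -13 = 53

Answer: 7:59 8:53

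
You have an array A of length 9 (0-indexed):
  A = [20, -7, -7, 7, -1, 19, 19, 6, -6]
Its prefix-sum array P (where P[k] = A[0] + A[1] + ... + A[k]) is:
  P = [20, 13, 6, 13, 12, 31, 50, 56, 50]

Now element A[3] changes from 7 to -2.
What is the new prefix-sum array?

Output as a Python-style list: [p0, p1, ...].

Change: A[3] 7 -> -2, delta = -9
P[k] for k < 3: unchanged (A[3] not included)
P[k] for k >= 3: shift by delta = -9
  P[0] = 20 + 0 = 20
  P[1] = 13 + 0 = 13
  P[2] = 6 + 0 = 6
  P[3] = 13 + -9 = 4
  P[4] = 12 + -9 = 3
  P[5] = 31 + -9 = 22
  P[6] = 50 + -9 = 41
  P[7] = 56 + -9 = 47
  P[8] = 50 + -9 = 41

Answer: [20, 13, 6, 4, 3, 22, 41, 47, 41]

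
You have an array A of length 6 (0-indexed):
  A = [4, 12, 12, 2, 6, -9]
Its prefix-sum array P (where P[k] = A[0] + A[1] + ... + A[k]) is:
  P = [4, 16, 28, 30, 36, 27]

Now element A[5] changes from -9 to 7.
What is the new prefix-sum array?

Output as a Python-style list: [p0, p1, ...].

Change: A[5] -9 -> 7, delta = 16
P[k] for k < 5: unchanged (A[5] not included)
P[k] for k >= 5: shift by delta = 16
  P[0] = 4 + 0 = 4
  P[1] = 16 + 0 = 16
  P[2] = 28 + 0 = 28
  P[3] = 30 + 0 = 30
  P[4] = 36 + 0 = 36
  P[5] = 27 + 16 = 43

Answer: [4, 16, 28, 30, 36, 43]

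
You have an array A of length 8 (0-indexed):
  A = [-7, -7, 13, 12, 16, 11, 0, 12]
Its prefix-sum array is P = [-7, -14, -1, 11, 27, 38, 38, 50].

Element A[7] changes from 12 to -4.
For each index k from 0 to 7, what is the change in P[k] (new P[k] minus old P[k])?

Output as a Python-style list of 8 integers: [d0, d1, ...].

Answer: [0, 0, 0, 0, 0, 0, 0, -16]

Derivation:
Element change: A[7] 12 -> -4, delta = -16
For k < 7: P[k] unchanged, delta_P[k] = 0
For k >= 7: P[k] shifts by exactly -16
Delta array: [0, 0, 0, 0, 0, 0, 0, -16]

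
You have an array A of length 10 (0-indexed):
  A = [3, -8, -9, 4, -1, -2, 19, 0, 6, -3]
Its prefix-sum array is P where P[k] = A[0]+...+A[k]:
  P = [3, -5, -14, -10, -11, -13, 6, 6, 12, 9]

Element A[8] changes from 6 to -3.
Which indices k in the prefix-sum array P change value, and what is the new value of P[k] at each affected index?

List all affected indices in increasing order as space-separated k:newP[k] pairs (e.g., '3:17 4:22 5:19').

Answer: 8:3 9:0

Derivation:
P[k] = A[0] + ... + A[k]
P[k] includes A[8] iff k >= 8
Affected indices: 8, 9, ..., 9; delta = -9
  P[8]: 12 + -9 = 3
  P[9]: 9 + -9 = 0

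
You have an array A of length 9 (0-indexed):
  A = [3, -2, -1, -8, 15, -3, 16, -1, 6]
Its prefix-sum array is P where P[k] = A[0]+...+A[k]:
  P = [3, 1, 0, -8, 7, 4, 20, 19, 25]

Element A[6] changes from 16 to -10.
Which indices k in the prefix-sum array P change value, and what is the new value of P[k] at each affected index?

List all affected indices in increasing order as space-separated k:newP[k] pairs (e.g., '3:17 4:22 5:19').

Answer: 6:-6 7:-7 8:-1

Derivation:
P[k] = A[0] + ... + A[k]
P[k] includes A[6] iff k >= 6
Affected indices: 6, 7, ..., 8; delta = -26
  P[6]: 20 + -26 = -6
  P[7]: 19 + -26 = -7
  P[8]: 25 + -26 = -1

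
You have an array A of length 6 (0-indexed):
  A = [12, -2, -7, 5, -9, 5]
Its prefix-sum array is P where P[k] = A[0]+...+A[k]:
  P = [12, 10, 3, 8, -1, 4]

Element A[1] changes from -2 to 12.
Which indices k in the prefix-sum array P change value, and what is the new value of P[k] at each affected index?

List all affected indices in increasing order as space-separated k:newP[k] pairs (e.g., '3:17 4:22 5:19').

Answer: 1:24 2:17 3:22 4:13 5:18

Derivation:
P[k] = A[0] + ... + A[k]
P[k] includes A[1] iff k >= 1
Affected indices: 1, 2, ..., 5; delta = 14
  P[1]: 10 + 14 = 24
  P[2]: 3 + 14 = 17
  P[3]: 8 + 14 = 22
  P[4]: -1 + 14 = 13
  P[5]: 4 + 14 = 18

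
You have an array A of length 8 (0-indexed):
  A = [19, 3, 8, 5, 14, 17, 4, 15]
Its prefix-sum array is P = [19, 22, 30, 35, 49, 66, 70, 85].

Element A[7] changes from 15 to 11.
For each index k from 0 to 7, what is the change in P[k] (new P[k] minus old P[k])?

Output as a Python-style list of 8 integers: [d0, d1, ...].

Element change: A[7] 15 -> 11, delta = -4
For k < 7: P[k] unchanged, delta_P[k] = 0
For k >= 7: P[k] shifts by exactly -4
Delta array: [0, 0, 0, 0, 0, 0, 0, -4]

Answer: [0, 0, 0, 0, 0, 0, 0, -4]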